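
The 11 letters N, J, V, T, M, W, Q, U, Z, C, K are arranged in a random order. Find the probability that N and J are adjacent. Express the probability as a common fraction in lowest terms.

2/11

There are 11! = 39916800 arrangements.
Treat N and J as a block: 10! arrangements of the blocks × 2 orders within the block = 2·3628800 = 7257600.
Probability = 7257600/39916800 = 2/11.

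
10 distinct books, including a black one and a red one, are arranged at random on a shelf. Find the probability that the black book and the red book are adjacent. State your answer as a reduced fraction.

There are 10! = 3628800 arrangements.
Treat the black book and the red book as a block: 9! arrangements of the blocks × 2 orders within the block = 2·362880 = 725760.
Probability = 725760/3628800 = 1/5.

1/5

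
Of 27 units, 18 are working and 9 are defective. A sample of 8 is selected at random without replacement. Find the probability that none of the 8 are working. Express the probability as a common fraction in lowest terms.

1/246675

There are C(27,8) = 2220075 possible selections.
Selections with no working (all defective): C(9,8) = 9.
Probability = 9/2220075 = 1/246675.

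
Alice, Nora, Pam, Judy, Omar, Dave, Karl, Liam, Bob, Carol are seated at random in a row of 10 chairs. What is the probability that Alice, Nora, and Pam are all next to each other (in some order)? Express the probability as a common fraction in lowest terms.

There are 10! = 3628800 arrangements.
Treat the three as one block: 8! placements × 3! orders within the block = 40320·6 = 241920.
Probability = 241920/3628800 = 1/15.

1/15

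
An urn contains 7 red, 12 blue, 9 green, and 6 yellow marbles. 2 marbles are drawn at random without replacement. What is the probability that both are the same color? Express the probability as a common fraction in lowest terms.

46/187

There are C(34,2) = 561 ways to draw 2 marbles.
All same color: C(7,2) + C(12,2) + C(9,2) + C(6,2) = 21 + 66 + 36 + 15 = 138.
Probability = 138/561 = 46/187.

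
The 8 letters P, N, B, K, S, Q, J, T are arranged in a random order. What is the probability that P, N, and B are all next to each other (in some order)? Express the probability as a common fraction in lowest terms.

There are 8! = 40320 arrangements.
Treat the three as one block: 6! placements × 3! orders within the block = 720·6 = 4320.
Probability = 4320/40320 = 3/28.

3/28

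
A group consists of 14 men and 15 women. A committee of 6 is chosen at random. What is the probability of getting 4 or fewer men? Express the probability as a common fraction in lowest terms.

1619/1740

There are C(29,6) = 475020 ways to choose the 6.
Count the complement (more than 4 men): C(14,5)·C(15,1) + C(14,6)·C(15,0) = 30030 + 3003 = 33033.
Probability = 1 − 33033/475020 = 441987/475020 = 1619/1740.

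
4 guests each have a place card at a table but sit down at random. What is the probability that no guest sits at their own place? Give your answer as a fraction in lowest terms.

3/8

There are 4! = 24 seatings.
By inclusion-exclusion, seatings with no fixed points: C(4,0)·4! − C(4,1)·3! + C(4,2)·2! − C(4,3)·1! + C(4,4)·0! = 9.
Probability = 9/24 = 3/8.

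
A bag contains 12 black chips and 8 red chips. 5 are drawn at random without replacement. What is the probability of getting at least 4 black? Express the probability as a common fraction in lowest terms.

Total selections: C(20,5) = 15504.
Favorable selections (at least 4 black): C(12,4)·C(8,1) + C(12,5)·C(8,0) = 3960 + 792 = 4752.
Probability = 4752/15504 = 99/323.

99/323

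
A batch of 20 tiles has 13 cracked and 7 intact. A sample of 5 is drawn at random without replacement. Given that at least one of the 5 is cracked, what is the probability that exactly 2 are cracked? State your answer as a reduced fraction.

70/397

Work in counts. Selections with at least one cracked: C(20,5) − C(7,5) = 15504 − 21 = 15483.
Of those, selections where exactly 2 are cracked: C(13,2)·C(7,3) = 78·35 = 2730.
Conditional probability = 2730/15483 = 70/397.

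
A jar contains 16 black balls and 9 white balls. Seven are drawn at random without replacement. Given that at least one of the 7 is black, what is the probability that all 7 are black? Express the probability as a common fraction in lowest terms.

1430/60083

Work in counts. Selections with at least one black: C(25,7) − C(9,7) = 480700 − 36 = 480664.
Of those, selections where all 7 are black: C(16,7) = 11440.
Conditional probability = 11440/480664 = 1430/60083.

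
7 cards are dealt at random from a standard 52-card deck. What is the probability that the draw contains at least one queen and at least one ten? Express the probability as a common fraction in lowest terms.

3105873/16723070

There are C(52,7) = 133784560 possible draws.
By inclusion-exclusion on the complements, draws missing all queens or all tens: C(48,7) + C(48,7) − C(44,7) = 73629072 + 73629072 − 38320568 = 108937576.
So draws with at least one of each: 133784560 − 108937576 = 24846984, probability 24846984/133784560 = 3105873/16723070.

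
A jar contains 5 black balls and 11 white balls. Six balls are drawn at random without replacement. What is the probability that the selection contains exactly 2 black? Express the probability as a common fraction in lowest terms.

75/182

The sample space is all 6-subsets of the 16: C(16,6) = 8008.
Selections with exactly 2 black: choose 2 of the 5 black and 4 of the 11 white, C(5,2)·C(11,4) = 10·330 = 3300.
Probability = 3300/8008 = 75/182.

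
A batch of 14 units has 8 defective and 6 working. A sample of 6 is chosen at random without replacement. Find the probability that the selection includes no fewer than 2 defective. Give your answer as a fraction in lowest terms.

422/429

There are C(14,6) = 3003 ways to choose the 6.
Count the complement (fewer than 2 defective): C(8,0)·C(6,6) + C(8,1)·C(6,5) = 1 + 48 = 49.
Probability = 1 − 49/3003 = 2954/3003 = 422/429.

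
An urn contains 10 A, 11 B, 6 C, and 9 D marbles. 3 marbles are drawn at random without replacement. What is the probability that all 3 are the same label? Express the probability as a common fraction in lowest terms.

389/7140

There are C(36,3) = 7140 ways to draw 3 marbles.
All same label: C(10,3) + C(11,3) + C(6,3) + C(9,3) = 120 + 165 + 20 + 84 = 389.
Probability = 389/7140.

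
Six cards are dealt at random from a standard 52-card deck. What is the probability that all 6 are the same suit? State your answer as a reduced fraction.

66/195755

There are C(52,6) = 20358520 possible 6-card hands.
Hands of one suit: 4 suits × C(13,6) = 4·1716 = 6864.
Probability = 6864/20358520 = 66/195755.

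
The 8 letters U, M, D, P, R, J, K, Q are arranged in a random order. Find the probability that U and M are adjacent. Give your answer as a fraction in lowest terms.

There are 8! = 40320 arrangements.
Treat U and M as a block: 7! arrangements of the blocks × 2 orders within the block = 2·5040 = 10080.
Probability = 10080/40320 = 1/4.

1/4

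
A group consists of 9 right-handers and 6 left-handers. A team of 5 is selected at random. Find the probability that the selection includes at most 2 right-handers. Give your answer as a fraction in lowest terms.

There are C(15,5) = 3003 ways to choose the 5.
Favorable selections (at most 2 right-handers): C(9,0)·C(6,5) + C(9,1)·C(6,4) + C(9,2)·C(6,3) = 6 + 135 + 720 = 861.
Probability = 861/3003 = 41/143.

41/143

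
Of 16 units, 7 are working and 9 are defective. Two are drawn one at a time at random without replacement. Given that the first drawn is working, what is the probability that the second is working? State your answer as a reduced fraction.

After removing one working, 15 remain: 6 working and 9 defective.
So the probability the next is working is 6/15 = 2/5.

2/5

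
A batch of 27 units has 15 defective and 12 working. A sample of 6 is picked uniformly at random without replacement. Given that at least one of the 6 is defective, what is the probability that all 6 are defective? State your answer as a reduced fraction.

455/26826

Work in counts. Selections with at least one defective: C(27,6) − C(12,6) = 296010 − 924 = 295086.
Of those, selections where all 6 are defective: C(15,6) = 5005.
Conditional probability = 5005/295086 = 455/26826.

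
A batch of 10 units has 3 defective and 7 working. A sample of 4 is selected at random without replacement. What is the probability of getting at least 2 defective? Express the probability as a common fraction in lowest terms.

1/3

There are C(10,4) = 210 ways to choose the 4.
Favorable selections (at least 2 defective): C(3,2)·C(7,2) + C(3,3)·C(7,1) = 63 + 7 = 70.
Probability = 70/210 = 1/3.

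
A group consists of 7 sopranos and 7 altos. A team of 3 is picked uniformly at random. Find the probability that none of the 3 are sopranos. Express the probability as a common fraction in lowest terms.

5/52

There are C(14,3) = 364 possible selections.
Selections with no sopranos (all altos): C(7,3) = 35.
Probability = 35/364 = 5/52.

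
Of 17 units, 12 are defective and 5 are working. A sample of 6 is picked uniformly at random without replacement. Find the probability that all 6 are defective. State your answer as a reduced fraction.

33/442

There are C(17,6) = 12376 possible selections.
Selections with all defective: C(12,6) = 924.
Probability = 924/12376 = 33/442.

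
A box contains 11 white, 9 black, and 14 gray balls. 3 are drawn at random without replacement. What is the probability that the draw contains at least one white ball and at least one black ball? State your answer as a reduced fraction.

There are C(34,3) = 5984 possible draws.
By inclusion-exclusion on the complements, draws missing all white or all black: C(23,3) + C(25,3) − C(14,3) = 1771 + 2300 − 364 = 3707.
So draws with at least one of each: 5984 − 3707 = 2277, probability 2277/5984 = 207/544.

207/544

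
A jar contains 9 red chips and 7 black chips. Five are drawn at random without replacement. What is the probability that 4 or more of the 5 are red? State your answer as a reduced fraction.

3/13

Total selections: C(16,5) = 4368.
Favorable selections (4 or more red): C(9,4)·C(7,1) + C(9,5)·C(7,0) = 882 + 126 = 1008.
Probability = 1008/4368 = 3/13.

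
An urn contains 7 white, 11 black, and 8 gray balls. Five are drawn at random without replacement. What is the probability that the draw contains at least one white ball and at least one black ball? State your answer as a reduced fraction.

There are C(26,5) = 65780 possible draws.
By inclusion-exclusion on the complements, draws missing all white or all black: C(19,5) + C(15,5) − C(8,5) = 11628 + 3003 − 56 = 14575.
So draws with at least one of each: 65780 − 14575 = 51205, probability 51205/65780 = 931/1196.

931/1196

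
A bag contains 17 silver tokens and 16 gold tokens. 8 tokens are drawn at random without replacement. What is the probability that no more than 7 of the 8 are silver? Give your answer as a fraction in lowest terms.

48461/48546

Total selections: C(33,8) = 13884156.
The complement is exactly 8 silver: C(17,8)·C(16,0) = 24310.
Probability = 1 − 24310/13884156 = 13859846/13884156 = 48461/48546.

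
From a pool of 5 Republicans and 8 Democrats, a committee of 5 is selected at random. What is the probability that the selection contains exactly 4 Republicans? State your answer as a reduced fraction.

40/1287

Total number of selections: C(13,5) = 1287.
Selections with exactly 4 Republicans: choose 4 of the 5 Republicans and 1 of the 8 Democrats, C(5,4)·C(8,1) = 5·8 = 40.
Probability = 40/1287.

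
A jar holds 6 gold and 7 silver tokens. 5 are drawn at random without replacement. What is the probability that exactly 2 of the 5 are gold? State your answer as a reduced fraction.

The sample space is all 5-subsets of the 13: C(13,5) = 1287.
Selections with exactly 2 gold: choose 2 of the 6 gold and 3 of the 7 silver, C(6,2)·C(7,3) = 15·35 = 525.
Probability = 525/1287 = 175/429.

175/429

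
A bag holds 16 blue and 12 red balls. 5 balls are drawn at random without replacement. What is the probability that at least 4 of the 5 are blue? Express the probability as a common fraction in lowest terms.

Total selections: C(28,5) = 98280.
Favorable selections (at least 4 blue): C(16,4)·C(12,1) + C(16,5)·C(12,0) = 21840 + 4368 = 26208.
Probability = 26208/98280 = 4/15.

4/15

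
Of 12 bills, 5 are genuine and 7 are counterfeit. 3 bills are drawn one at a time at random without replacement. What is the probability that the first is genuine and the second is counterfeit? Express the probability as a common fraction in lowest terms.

Multiply the conditional probabilities at each draw: 5/12 · 7/11 = 35/132.

35/132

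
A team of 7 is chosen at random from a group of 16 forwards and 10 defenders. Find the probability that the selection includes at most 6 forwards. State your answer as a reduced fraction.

113/115

There are C(26,7) = 657800 ways to choose the 7.
The complement is exactly 7 forwards: C(16,7)·C(10,0) = 11440.
Probability = 1 − 11440/657800 = 646360/657800 = 113/115.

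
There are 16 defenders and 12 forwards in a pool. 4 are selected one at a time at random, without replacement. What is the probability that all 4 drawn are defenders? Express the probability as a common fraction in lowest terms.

4/45

Multiply the conditional probabilities at each draw: 16/28 · 15/27 · 14/26 · 13/25 = 43680/491400 = 4/45.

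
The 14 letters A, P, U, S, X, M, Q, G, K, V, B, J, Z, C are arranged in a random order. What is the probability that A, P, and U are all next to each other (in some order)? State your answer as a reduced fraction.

There are 14! = 87178291200 arrangements.
Treat the three as one block: 12! placements × 3! orders within the block = 479001600·6 = 2874009600.
Probability = 2874009600/87178291200 = 3/91.

3/91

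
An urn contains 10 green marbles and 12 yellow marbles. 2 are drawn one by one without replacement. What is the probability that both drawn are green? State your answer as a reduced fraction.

15/77

Multiply the conditional probabilities at each draw: 10/22 · 9/21 = 90/462 = 15/77.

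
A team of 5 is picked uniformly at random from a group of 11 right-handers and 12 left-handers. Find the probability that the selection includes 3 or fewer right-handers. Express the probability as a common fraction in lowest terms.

There are C(23,5) = 33649 ways to choose the 5.
Count the complement (more than 3 right-handers): C(11,4)·C(12,1) + C(11,5)·C(12,0) = 3960 + 462 = 4422.
Probability = 1 − 4422/33649 = 29227/33649 = 2657/3059.

2657/3059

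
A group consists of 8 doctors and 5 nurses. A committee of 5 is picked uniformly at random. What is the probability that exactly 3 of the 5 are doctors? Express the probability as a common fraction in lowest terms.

560/1287

Total number of selections: C(13,5) = 1287.
Selections with exactly 3 doctors: choose 3 of the 8 doctors and 2 of the 5 nurses, C(8,3)·C(5,2) = 56·10 = 560.
Probability = 560/1287.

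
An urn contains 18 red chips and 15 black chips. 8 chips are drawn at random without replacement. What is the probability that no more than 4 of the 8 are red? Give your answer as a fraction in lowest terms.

Total selections: C(33,8) = 13884156.
Favorable selections (no more than 4 red): C(18,0)·C(15,8) + C(18,1)·C(15,7) + C(18,2)·C(15,6) + C(18,3)·C(15,5) + C(18,4)·C(15,4) = 6435 + 115830 + 765765 + 2450448 + 4176900 = 7515378.
Probability = 7515378/13884156 = 32117/59334.

32117/59334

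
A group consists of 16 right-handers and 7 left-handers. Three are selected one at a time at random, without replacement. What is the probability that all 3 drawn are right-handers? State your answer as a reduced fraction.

Multiply the conditional probabilities at each draw: 16/23 · 15/22 · 14/21 = 3360/10626 = 80/253.

80/253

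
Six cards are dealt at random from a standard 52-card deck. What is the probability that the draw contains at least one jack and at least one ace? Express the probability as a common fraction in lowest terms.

718637/5089630

There are C(52,6) = 20358520 possible draws.
By inclusion-exclusion on the complements, draws missing all jacks or all aces: C(48,6) + C(48,6) − C(44,6) = 12271512 + 12271512 − 7059052 = 17483972.
So draws with at least one of each: 20358520 − 17483972 = 2874548, probability 2874548/20358520 = 718637/5089630.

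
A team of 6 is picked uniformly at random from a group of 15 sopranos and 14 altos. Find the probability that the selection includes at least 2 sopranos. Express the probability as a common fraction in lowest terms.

1619/1740

There are C(29,6) = 475020 ways to choose the 6.
Favorable selections (at least 2 sopranos): C(15,2)·C(14,4) + C(15,3)·C(14,3) + C(15,4)·C(14,2) + C(15,5)·C(14,1) + C(15,6)·C(14,0) = 105105 + 165620 + 124215 + 42042 + 5005 = 441987.
Probability = 441987/475020 = 1619/1740.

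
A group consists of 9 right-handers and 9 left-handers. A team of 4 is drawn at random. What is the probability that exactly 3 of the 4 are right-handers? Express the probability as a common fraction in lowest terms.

21/85

The sample space is all 4-subsets of the 18: C(18,4) = 3060.
Selections with exactly 3 right-handers: choose 3 of the 9 right-handers and 1 of the 9 left-handers, C(9,3)·C(9,1) = 84·9 = 756.
Probability = 756/3060 = 21/85.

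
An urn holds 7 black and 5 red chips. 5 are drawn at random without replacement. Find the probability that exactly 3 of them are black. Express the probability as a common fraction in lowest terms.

The sample space is all 5-subsets of the 12: C(12,5) = 792.
Selections with exactly 3 black: choose 3 of the 7 black and 2 of the 5 red, C(7,3)·C(5,2) = 35·10 = 350.
Probability = 350/792 = 175/396.

175/396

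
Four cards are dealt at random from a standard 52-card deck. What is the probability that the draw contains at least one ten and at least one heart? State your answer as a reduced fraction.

There are C(52,4) = 270725 possible draws.
By inclusion-exclusion on the complements, draws missing all tens or all hearts: C(48,4) + C(39,4) − C(36,4) = 194580 + 82251 − 58905 = 217926.
So draws with at least one of each: 270725 − 217926 = 52799, probability 52799/270725.

52799/270725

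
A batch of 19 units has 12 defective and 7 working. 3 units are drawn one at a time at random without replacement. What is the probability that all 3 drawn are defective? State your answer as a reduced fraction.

220/969

Multiply the conditional probabilities at each draw: 12/19 · 11/18 · 10/17 = 1320/5814 = 220/969.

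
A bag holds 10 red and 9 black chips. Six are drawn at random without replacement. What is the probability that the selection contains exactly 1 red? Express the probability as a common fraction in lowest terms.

15/323

The sample space is all 6-subsets of the 19: C(19,6) = 27132.
Selections with exactly 1 red: choose 1 of the 10 red and 5 of the 9 black, C(10,1)·C(9,5) = 10·126 = 1260.
Probability = 1260/27132 = 15/323.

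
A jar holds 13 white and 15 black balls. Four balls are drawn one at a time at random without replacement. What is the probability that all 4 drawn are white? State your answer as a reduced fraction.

11/315

Multiply the conditional probabilities at each draw: 13/28 · 12/27 · 11/26 · 10/25 = 17160/491400 = 11/315.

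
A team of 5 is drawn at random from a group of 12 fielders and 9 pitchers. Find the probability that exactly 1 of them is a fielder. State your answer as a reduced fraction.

24/323

There are C(21,5) = 20349 ways to choose 5 from 21.
Selections with exactly 1 fielder: choose 1 of the 12 fielders and 4 of the 9 pitchers, C(12,1)·C(9,4) = 12·126 = 1512.
Probability = 1512/20349 = 24/323.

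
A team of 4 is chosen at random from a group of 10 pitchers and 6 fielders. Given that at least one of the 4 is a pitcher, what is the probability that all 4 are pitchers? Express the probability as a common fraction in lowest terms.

Work in counts. Selections with at least one pitcher: C(16,4) − C(6,4) = 1820 − 15 = 1805.
Of those, selections where all 4 are pitchers: C(10,4) = 210.
Conditional probability = 210/1805 = 42/361.

42/361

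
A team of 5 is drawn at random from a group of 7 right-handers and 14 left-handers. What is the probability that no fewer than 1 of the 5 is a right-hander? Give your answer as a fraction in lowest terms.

2621/2907

Total selections: C(21,5) = 20349.
The complement is all 5 are left-handers: C(14,5) = 2002.
Probability = 1 − 2002/20349 = 18347/20349 = 2621/2907.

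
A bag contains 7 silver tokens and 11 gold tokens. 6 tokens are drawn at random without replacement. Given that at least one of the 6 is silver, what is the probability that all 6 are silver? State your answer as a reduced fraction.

1/2586

Work in counts. Selections with at least one silver: C(18,6) − C(11,6) = 18564 − 462 = 18102.
Of those, selections where all 6 are silver: C(7,6) = 7.
Conditional probability = 7/18102 = 1/2586.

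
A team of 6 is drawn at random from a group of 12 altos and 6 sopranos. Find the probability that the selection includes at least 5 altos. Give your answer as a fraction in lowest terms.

Total selections: C(18,6) = 18564.
Favorable selections (at least 5 altos): C(12,5)·C(6,1) + C(12,6)·C(6,0) = 4752 + 924 = 5676.
Probability = 5676/18564 = 473/1547.

473/1547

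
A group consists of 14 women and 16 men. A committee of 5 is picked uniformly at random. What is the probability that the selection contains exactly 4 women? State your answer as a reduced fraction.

The sample space is all 5-subsets of the 30: C(30,5) = 142506.
Selections with exactly 4 women: choose 4 of the 14 women and 1 of the 16 men, C(14,4)·C(16,1) = 1001·16 = 16016.
Probability = 16016/142506 = 88/783.

88/783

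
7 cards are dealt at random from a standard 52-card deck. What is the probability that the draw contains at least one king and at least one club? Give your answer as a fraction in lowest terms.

53122231/133784560

There are C(52,7) = 133784560 possible draws.
By inclusion-exclusion on the complements, draws missing all kings or all clubs: C(48,7) + C(39,7) − C(36,7) = 73629072 + 15380937 − 8347680 = 80662329.
So draws with at least one of each: 133784560 − 80662329 = 53122231, probability 53122231/133784560.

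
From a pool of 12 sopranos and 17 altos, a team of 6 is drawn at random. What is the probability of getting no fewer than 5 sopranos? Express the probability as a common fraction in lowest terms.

Total selections: C(29,6) = 475020.
Favorable selections (no fewer than 5 sopranos): C(12,5)·C(17,1) + C(12,6)·C(17,0) = 13464 + 924 = 14388.
Probability = 14388/475020 = 1199/39585.

1199/39585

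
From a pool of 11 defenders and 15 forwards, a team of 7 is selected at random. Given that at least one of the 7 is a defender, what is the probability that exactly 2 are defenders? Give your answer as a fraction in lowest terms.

Work in counts. Selections with at least one defender: C(26,7) − C(15,7) = 657800 − 6435 = 651365.
Of those, selections where exactly 2 are defenders: C(11,2)·C(15,5) = 55·3003 = 165165.
Conditional probability = 165165/651365 = 231/911.

231/911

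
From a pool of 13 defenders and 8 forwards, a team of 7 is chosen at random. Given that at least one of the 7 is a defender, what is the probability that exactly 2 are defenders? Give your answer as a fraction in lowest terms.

Work in counts. Selections with at least one defender: C(21,7) − C(8,7) = 116280 − 8 = 116272.
Of those, selections where exactly 2 are defenders: C(13,2)·C(8,5) = 78·56 = 4368.
Conditional probability = 4368/116272 = 21/559.

21/559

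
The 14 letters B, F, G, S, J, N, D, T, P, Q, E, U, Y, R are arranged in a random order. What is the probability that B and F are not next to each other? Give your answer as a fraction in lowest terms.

There are 14! = 87178291200 arrangements.
Arrangements with B and F adjacent: 2·13! = 12454041600.
So not adjacent: 87178291200 − 12454041600 = 74724249600, probability 74724249600/87178291200 = 6/7.

6/7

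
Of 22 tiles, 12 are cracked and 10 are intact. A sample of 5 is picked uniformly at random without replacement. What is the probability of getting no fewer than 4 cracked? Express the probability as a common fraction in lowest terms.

Total selections: C(22,5) = 26334.
Favorable selections (no fewer than 4 cracked): C(12,4)·C(10,1) + C(12,5)·C(10,0) = 4950 + 792 = 5742.
Probability = 5742/26334 = 29/133.

29/133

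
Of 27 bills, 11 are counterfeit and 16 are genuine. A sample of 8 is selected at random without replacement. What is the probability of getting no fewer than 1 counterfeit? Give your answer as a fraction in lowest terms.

343/345

Total selections: C(27,8) = 2220075.
The complement is all 8 are genuine: C(16,8) = 12870.
Probability = 1 − 12870/2220075 = 2207205/2220075 = 343/345.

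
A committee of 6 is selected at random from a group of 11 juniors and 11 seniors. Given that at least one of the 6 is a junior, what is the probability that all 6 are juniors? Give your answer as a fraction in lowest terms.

Work in counts. Selections with at least one junior: C(22,6) − C(11,6) = 74613 − 462 = 74151.
Of those, selections where all 6 are juniors: C(11,6) = 462.
Conditional probability = 462/74151 = 2/321.

2/321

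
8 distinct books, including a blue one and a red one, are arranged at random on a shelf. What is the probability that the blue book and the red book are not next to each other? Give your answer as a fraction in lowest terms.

3/4

There are 8! = 40320 arrangements.
Arrangements with the blue book and the red book adjacent: 2·7! = 10080.
So not adjacent: 40320 − 10080 = 30240, probability 30240/40320 = 3/4.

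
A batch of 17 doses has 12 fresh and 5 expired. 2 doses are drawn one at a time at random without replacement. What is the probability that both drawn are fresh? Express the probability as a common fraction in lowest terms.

33/68

Multiply the conditional probabilities at each draw: 12/17 · 11/16 = 132/272 = 33/68.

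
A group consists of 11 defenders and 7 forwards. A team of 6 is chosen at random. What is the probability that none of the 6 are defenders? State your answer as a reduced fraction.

1/2652

There are C(18,6) = 18564 possible selections.
Selections with no defenders (all forwards): C(7,6) = 7.
Probability = 7/18564 = 1/2652.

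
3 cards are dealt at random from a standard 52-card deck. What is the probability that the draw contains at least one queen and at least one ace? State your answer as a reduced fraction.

There are C(52,3) = 22100 possible draws.
By inclusion-exclusion on the complements, draws missing all queens or all aces: C(48,3) + C(48,3) − C(44,3) = 17296 + 17296 − 13244 = 21348.
So draws with at least one of each: 22100 − 21348 = 752, probability 752/22100 = 188/5525.

188/5525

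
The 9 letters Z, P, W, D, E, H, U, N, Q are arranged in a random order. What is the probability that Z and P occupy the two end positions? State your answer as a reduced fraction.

1/36

There are 9! = 362880 arrangements.
Place Z and P at the ends in 2 ways, arrange the remaining 7 in 7! = 5040 ways: 2·5040 = 10080.
Probability = 10080/362880 = 1/36.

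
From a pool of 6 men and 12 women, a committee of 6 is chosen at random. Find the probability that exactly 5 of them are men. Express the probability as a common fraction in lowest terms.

6/1547

The sample space is all 6-subsets of the 18: C(18,6) = 18564.
Selections with exactly 5 men: choose 5 of the 6 men and 1 of the 12 women, C(6,5)·C(12,1) = 6·12 = 72.
Probability = 72/18564 = 6/1547.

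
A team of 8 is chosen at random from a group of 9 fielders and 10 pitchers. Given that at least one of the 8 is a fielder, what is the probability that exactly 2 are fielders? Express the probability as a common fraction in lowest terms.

Work in counts. Selections with at least one fielder: C(19,8) − C(10,8) = 75582 − 45 = 75537.
Of those, selections where exactly 2 are fielders: C(9,2)·C(10,6) = 36·210 = 7560.
Conditional probability = 7560/75537 = 120/1199.

120/1199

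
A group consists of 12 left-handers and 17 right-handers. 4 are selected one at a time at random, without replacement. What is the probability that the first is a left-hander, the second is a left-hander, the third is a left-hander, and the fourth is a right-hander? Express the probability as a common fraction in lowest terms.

935/23751

Multiply the conditional probabilities at each draw: 12/29 · 11/28 · 10/27 · 17/26 = 22440/570024 = 935/23751.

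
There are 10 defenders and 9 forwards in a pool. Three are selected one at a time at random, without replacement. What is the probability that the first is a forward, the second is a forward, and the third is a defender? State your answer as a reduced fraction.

40/323

Multiply the conditional probabilities at each draw: 9/19 · 8/18 · 10/17 = 720/5814 = 40/323.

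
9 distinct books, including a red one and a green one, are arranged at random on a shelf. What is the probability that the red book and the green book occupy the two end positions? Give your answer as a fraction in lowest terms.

There are 9! = 362880 arrangements.
Place the red book and the green book at the ends in 2 ways, arrange the remaining 7 in 7! = 5040 ways: 2·5040 = 10080.
Probability = 10080/362880 = 1/36.

1/36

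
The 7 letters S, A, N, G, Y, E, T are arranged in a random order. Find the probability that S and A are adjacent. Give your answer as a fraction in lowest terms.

2/7

There are 7! = 5040 arrangements.
Treat S and A as a block: 6! arrangements of the blocks × 2 orders within the block = 2·720 = 1440.
Probability = 1440/5040 = 2/7.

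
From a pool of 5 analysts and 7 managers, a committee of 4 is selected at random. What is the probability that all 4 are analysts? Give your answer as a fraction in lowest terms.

1/99

There are C(12,4) = 495 possible selections.
Selections with all analysts: C(5,4) = 5.
Probability = 5/495 = 1/99.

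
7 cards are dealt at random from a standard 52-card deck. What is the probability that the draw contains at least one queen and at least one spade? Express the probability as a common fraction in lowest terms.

There are C(52,7) = 133784560 possible draws.
By inclusion-exclusion on the complements, draws missing all queens or all spades: C(48,7) + C(39,7) − C(36,7) = 73629072 + 15380937 − 8347680 = 80662329.
So draws with at least one of each: 133784560 − 80662329 = 53122231, probability 53122231/133784560.

53122231/133784560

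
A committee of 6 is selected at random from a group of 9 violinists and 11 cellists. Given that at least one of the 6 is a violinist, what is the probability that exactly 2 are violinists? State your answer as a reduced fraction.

Work in counts. Selections with at least one violinist: C(20,6) − C(11,6) = 38760 − 462 = 38298.
Of those, selections where exactly 2 are violinists: C(9,2)·C(11,4) = 36·330 = 11880.
Conditional probability = 11880/38298 = 1980/6383.

1980/6383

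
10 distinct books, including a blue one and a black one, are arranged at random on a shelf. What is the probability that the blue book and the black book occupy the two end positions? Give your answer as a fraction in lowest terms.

1/45

There are 10! = 3628800 arrangements.
Place the blue book and the black book at the ends in 2 ways, arrange the remaining 8 in 8! = 40320 ways: 2·40320 = 80640.
Probability = 80640/3628800 = 1/45.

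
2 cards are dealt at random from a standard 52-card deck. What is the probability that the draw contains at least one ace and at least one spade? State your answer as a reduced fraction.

29/442

There are C(52,2) = 1326 possible draws.
By inclusion-exclusion on the complements, draws missing all aces or all spades: C(48,2) + C(39,2) − C(36,2) = 1128 + 741 − 630 = 1239.
So draws with at least one of each: 1326 − 1239 = 87, probability 87/1326 = 29/442.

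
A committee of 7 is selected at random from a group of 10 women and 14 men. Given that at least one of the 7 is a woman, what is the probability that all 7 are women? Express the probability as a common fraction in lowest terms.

5/14278

Work in counts. Selections with at least one woman: C(24,7) − C(14,7) = 346104 − 3432 = 342672.
Of those, selections where all 7 are women: C(10,7) = 120.
Conditional probability = 120/342672 = 5/14278.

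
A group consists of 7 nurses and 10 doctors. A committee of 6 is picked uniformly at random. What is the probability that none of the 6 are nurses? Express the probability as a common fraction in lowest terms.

15/884

There are C(17,6) = 12376 possible selections.
Selections with no nurses (all doctors): C(10,6) = 210.
Probability = 210/12376 = 15/884.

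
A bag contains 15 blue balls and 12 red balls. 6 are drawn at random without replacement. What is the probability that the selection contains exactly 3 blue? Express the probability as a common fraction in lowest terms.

70/207

There are C(27,6) = 296010 ways to choose 6 from 27.
Selections with exactly 3 blue: choose 3 of the 15 blue and 3 of the 12 red, C(15,3)·C(12,3) = 455·220 = 100100.
Probability = 100100/296010 = 70/207.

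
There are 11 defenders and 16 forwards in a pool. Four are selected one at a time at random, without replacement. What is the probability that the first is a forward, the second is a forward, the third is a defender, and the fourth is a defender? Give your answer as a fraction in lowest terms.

Multiply the conditional probabilities at each draw: 16/27 · 15/26 · 11/25 · 10/24 = 26400/421200 = 22/351.

22/351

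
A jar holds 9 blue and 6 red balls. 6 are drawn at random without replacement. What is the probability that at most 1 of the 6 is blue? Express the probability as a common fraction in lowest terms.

Total selections: C(15,6) = 5005.
Favorable selections (at most 1 blue): C(9,0)·C(6,6) + C(9,1)·C(6,5) = 1 + 54 = 55.
Probability = 55/5005 = 1/91.

1/91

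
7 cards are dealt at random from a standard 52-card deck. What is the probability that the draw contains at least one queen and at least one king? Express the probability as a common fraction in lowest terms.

There are C(52,7) = 133784560 possible draws.
By inclusion-exclusion on the complements, draws missing all queens or all kings: C(48,7) + C(48,7) − C(44,7) = 73629072 + 73629072 − 38320568 = 108937576.
So draws with at least one of each: 133784560 − 108937576 = 24846984, probability 24846984/133784560 = 3105873/16723070.

3105873/16723070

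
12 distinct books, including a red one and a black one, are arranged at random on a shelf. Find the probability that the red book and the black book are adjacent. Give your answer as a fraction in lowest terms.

1/6

There are 12! = 479001600 arrangements.
Treat the red book and the black book as a block: 11! arrangements of the blocks × 2 orders within the block = 2·39916800 = 79833600.
Probability = 79833600/479001600 = 1/6.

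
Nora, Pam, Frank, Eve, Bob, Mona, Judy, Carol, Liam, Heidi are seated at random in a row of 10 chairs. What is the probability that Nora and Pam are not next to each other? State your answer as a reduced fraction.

4/5

There are 10! = 3628800 arrangements.
Arrangements with Nora and Pam adjacent: 2·9! = 725760.
So not adjacent: 3628800 − 725760 = 2903040, probability 2903040/3628800 = 4/5.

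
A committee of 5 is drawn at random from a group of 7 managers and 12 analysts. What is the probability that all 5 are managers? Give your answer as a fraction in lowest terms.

7/3876

There are C(19,5) = 11628 possible selections.
Selections with all managers: C(7,5) = 21.
Probability = 21/11628 = 7/3876.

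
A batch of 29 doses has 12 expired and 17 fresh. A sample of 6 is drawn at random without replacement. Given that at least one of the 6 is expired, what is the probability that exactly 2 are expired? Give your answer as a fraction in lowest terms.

Work in counts. Selections with at least one expired: C(29,6) − C(17,6) = 475020 − 12376 = 462644.
Of those, selections where exactly 2 are expired: C(12,2)·C(17,4) = 66·2380 = 157080.
Conditional probability = 157080/462644 = 5610/16523.

5610/16523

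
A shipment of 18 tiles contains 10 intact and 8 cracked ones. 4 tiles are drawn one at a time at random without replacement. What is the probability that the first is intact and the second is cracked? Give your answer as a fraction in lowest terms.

Multiply the conditional probabilities at each draw: 10/18 · 8/17 = 80/306 = 40/153.

40/153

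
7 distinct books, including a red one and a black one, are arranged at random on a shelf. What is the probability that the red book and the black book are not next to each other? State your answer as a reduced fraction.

There are 7! = 5040 arrangements.
Arrangements with the red book and the black book adjacent: 2·6! = 1440.
So not adjacent: 5040 − 1440 = 3600, probability 3600/5040 = 5/7.

5/7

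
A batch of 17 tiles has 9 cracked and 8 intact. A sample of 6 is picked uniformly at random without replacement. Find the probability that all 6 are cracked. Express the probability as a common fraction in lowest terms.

There are C(17,6) = 12376 possible selections.
Selections with all cracked: C(9,6) = 84.
Probability = 84/12376 = 3/442.

3/442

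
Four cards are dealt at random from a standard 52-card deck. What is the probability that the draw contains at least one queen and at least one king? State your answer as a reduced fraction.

1332/20825

There are C(52,4) = 270725 possible draws.
By inclusion-exclusion on the complements, draws missing all queens or all kings: C(48,4) + C(48,4) − C(44,4) = 194580 + 194580 − 135751 = 253409.
So draws with at least one of each: 270725 − 253409 = 17316, probability 17316/270725 = 1332/20825.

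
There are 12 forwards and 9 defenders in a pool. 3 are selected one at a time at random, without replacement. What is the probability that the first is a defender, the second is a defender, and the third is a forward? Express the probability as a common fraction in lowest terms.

Multiply the conditional probabilities at each draw: 9/21 · 8/20 · 12/19 = 864/7980 = 72/665.

72/665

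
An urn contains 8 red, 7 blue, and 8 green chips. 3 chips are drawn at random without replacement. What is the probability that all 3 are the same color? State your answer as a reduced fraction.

There are C(23,3) = 1771 ways to draw 3 chips.
All same color: C(8,3) + C(7,3) + C(8,3) = 56 + 35 + 56 = 147.
Probability = 147/1771 = 21/253.

21/253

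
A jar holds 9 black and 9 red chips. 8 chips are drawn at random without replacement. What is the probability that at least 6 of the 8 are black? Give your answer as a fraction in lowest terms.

373/4862

There are C(18,8) = 43758 ways to choose the 8.
Favorable selections (at least 6 black): C(9,6)·C(9,2) + C(9,7)·C(9,1) + C(9,8)·C(9,0) = 3024 + 324 + 9 = 3357.
Probability = 3357/43758 = 373/4862.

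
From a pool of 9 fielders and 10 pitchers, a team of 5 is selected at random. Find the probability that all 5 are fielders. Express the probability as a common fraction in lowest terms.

7/646

There are C(19,5) = 11628 possible selections.
Selections with all fielders: C(9,5) = 126.
Probability = 126/11628 = 7/646.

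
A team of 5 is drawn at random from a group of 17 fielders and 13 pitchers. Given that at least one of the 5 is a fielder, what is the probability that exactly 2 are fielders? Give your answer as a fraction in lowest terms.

Work in counts. Selections with at least one fielder: C(30,5) − C(13,5) = 142506 − 1287 = 141219.
Of those, selections where exactly 2 are fielders: C(17,2)·C(13,3) = 136·286 = 38896.
Conditional probability = 38896/141219 = 176/639.

176/639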